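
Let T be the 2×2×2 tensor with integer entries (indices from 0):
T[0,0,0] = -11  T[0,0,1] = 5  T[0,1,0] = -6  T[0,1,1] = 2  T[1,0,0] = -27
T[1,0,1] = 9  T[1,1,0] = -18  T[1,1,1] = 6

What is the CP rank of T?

2

Lower bound: the mode-1 unfolding of T (rows indexed by i, columns by (j,k) = (0,0), (0,1), (1,0), (1,1)) is [[-11, 5, -6, 2], [-27, 9, -18, 6]].
There the 2×2 minor on rows i ∈ {0, 1}, columns (j,k) ∈ {(0,0), (0,1)} is det [[-11, 5], [-27, 9]] = 36 ≠ 0, so this unfolding has rank ≥ 2; CP rank is at least every unfolding rank, so rank(T) ≥ 2. (Flattening ranks never certify an upper bound on CP rank; for that we must actually write T with 2 rank-1 terms.)
Upper bound — finding two terms. Write S_k = T[:,:,k] for the frontal slices: S₀ = [[-11, -6], [-27, -18]], S₁ = [[5, 2], [9, 6]].
If T = a₁ ⊗ b₁ ⊗ c₁ + a₂ ⊗ b₂ ⊗ c₂ then each S_k = c₁[k]·a₁b₁ᵀ + c₂[k]·a₂b₂ᵀ. S₀ and S₁ are linearly independent, so a₁b₁ᵀ and a₂b₂ᵀ must span the same plane of matrices: they are the rank-1 matrices of the form x·S₀ + y·S₁.
det(x·S₀ + y·S₁) is 36·x² − 48·xy + 12·y² = 12·(3·x − y)(x − y), vanishing at (x:y) = (1:3) and (1:1).
M₁ = S₀ + 3·S₁ = [[4, 0], [0, 0]] = 4·[1, 0][1, 0]ᵀ and M₂ = S₀ + S₁ = [[-6, -4], [-18, -12]] = (-2)·[1, 3][3, 2]ᵀ, so take a₁ = [1, 0], b₁ = [1, 0], a₂ = [1, 3], b₂ = [3, 2].
Each slice is an integer combination of E₁ = a₁b₁ᵀ and E₂ = a₂b₂ᵀ: S₀ = −2·E₁ − 3·E₂, S₁ = 2·E₁ + E₂; reading off coefficients, c₁ = [-2, 2] and c₂ = [-3, 1].
Hence T = [1, 0] ⊗ [1, 0] ⊗ [-2, 2] + [1, 3] ⊗ [3, 2] ⊗ [-3, 1], so rank(T) ≤ 2.
These bounds meet, so rank(T) = 2.
Check entry T[1,0,0] = -27: (0)·(1)·(-2) + (3)·(3)·(-3) = -27.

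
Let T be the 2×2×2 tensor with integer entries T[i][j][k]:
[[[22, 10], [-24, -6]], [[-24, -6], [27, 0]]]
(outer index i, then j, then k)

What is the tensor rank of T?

2

Lower bound: the mode-2 unfolding of T (rows indexed by j, columns by (i,k) = (0,0), (0,1), (1,0), (1,1)) is [[22, 10, -24, -6], [-24, -6, 27, 0]].
There the 2×2 minor on rows j ∈ {0, 1}, columns (i,k) ∈ {(0,0), (0,1)} is det [[22, 10], [-24, -6]] = 108 ≠ 0, so this unfolding has rank ≥ 2; CP rank is at least every unfolding rank, so rank(T) ≥ 2. (Flattening ranks never certify an upper bound on CP rank; for that we must actually write T with 2 rank-1 terms.)
Upper bound — finding two terms. Write S_k = T[:,:,k] for the frontal slices: S₀ = [[22, -24], [-24, 27]], S₁ = [[10, -6], [-6, 0]].
If T = a₁ ⊗ b₁ ⊗ c₁ + a₂ ⊗ b₂ ⊗ c₂ then each S_k = c₁[k]·a₁b₁ᵀ + c₂[k]·a₂b₂ᵀ. S₀ and S₁ are linearly independent, so a₁b₁ᵀ and a₂b₂ᵀ must span the same plane of matrices: they are the rank-1 matrices of the form x·S₀ + y·S₁.
det(x·S₀ + y·S₁) is 18·x² − 18·xy − 36·y² = 18·(x − 2·y)(x + y), vanishing at (x:y) = (2:1) and (1:-1).
M₁ = 2·S₀ + S₁ = [[54, -54], [-54, 54]] = 54·[1, -1][1, -1]ᵀ and M₂ = S₀ − S₁ = [[12, -18], [-18, 27]] = 3·[2, -3][2, -3]ᵀ, so take a₁ = [1, -1], b₁ = [1, -1], a₂ = [2, -3], b₂ = [2, -3].
Each slice is an integer combination of E₁ = a₁b₁ᵀ and E₂ = a₂b₂ᵀ: S₀ = 18·E₁ + E₂, S₁ = 18·E₁ − 2·E₂; reading off coefficients, c₁ = [18, 18] and c₂ = [1, -2].
Hence T = [1, -1] ⊗ [1, -1] ⊗ [18, 18] + [2, -3] ⊗ [2, -3] ⊗ [1, -2], so rank(T) ≤ 2.
These bounds meet, so rank(T) = 2.
Check entry T[1,1,0] = 27: (-1)·(-1)·(18) + (-3)·(-3)·(1) = 27.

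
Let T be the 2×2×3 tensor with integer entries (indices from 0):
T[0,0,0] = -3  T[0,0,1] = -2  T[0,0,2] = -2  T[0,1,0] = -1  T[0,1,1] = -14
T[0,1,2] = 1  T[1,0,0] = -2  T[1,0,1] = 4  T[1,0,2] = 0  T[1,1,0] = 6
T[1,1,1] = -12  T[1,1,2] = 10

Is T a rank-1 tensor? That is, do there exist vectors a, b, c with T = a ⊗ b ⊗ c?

The mode-3 unfolding of T (rows indexed by k, columns by (i,j) = (0,0), (0,1), (1,0), (1,1)) is [[-3, -1, -2, 6], [-2, -14, 4, -12], [-2, 1, 0, 10]].
There the 3×3 minor on rows k ∈ {0, 1, 2}, columns (i,j) ∈ {(0,0), (0,1), (1,0)} is det [[-3, -1, -2], [-2, -14, 4], [-2, 1, 0]] = 80 ≠ 0, so this unfolding has rank ≥ 3; CP rank is at least every unfolding rank, so rank(T) ≥ 3.
In particular rank(T) ≥ 3 > 1, so T is not rank-1.

No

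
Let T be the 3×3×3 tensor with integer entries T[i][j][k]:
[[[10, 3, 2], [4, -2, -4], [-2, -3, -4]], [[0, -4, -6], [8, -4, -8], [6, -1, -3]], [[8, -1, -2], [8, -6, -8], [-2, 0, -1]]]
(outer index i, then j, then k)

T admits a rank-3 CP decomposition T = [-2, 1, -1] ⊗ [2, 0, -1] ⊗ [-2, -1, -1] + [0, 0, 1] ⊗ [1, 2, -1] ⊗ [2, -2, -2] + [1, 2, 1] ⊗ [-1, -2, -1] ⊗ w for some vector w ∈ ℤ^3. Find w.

Subtract the known terms from T to get the rank-1 residual R = [1, 2, 1] ⊗ [-1, -2, -1] ⊗ w, so R[i,j,k] = a[i]·b[j]·w[k]. Pick indices with nonzero a[0]·b[0] = (1)·(-1) = -1. Only the fibre through (0,0,·) is needed: R[0,0,:] = T[0,0,:] − Σₗ aₗ[0]bₗ[0]cₗ = [10, 3, 2] − (-2)·(2)·[-2, -1, -1] − (0)·(1)·[2, -2, -2] = [2, -1, -2]. Then w[k] = R[0,0,k] / -1 for each k, giving w = [2, -1, -2] / -1 = [-2, 1, 2].

w = [-2, 1, 2]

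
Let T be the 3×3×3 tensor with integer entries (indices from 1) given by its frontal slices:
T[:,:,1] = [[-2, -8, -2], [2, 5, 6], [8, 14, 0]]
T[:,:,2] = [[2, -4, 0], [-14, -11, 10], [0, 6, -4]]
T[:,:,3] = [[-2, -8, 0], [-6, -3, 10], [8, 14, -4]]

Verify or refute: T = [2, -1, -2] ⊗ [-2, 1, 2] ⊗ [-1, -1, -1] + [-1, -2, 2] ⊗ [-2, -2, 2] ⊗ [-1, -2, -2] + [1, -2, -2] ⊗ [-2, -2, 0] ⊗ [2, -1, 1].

Yes

Reconstruct entrywise from the claimed factors. For example, T[1,2,2] = -4 and Σₗ aₗ[1]bₗ[2]cₗ[2] = (2)·(1)·(-1) + (-1)·(-2)·(-2) + (1)·(-2)·(-1) = -4; checking all 27 entries, every one matches. The claim holds.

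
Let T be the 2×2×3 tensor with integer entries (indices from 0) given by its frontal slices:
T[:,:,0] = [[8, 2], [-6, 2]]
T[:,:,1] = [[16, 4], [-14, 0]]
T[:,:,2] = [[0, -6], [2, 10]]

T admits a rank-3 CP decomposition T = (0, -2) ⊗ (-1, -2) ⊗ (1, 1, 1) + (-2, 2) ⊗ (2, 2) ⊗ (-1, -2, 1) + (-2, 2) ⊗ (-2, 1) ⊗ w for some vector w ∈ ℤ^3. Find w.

w = (1, 2, 1)

Subtract the known terms from T to get the rank-1 residual R = (-2, 2) ⊗ (-2, 1) ⊗ w, so R[i,j,k] = a[i]·b[j]·w[k]. Pick indices with nonzero a[0]·b[0] = (-2)·(-2) = 4. Only the fibre through (0,0,·) is needed: R[0,0,:] = T[0,0,:] − Σₗ aₗ[0]bₗ[0]cₗ = [8, 16, 0] − (0)·(-1)·(1, 1, 1) − (-2)·(2)·(-1, -2, 1) = [4, 8, 4]. Then w[k] = R[0,0,k] / 4 for each k, giving w = [4, 8, 4] / 4 = (1, 2, 1).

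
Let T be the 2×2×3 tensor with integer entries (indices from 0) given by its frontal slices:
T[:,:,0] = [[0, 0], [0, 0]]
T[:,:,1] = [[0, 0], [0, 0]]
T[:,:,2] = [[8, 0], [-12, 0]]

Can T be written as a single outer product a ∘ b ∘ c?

The mode-1 fibre T[:,0,2] = [8, -12] gives a = [2, -3] (primitive direction); the mode-2 fibre T[0,:,2] = [8, 0] gives b = [1, 0]; then c[k] = T[0,0,k] / (a[0]·b[0]) = [0, 0, 8] / 2 = [0, 0, 4].
Expanding [2, -3] ∘ [1, 0] ∘ [0, 0, 4] reproduces all 12 entries of T, so T = [2, -3] ∘ [1, 0] ∘ [0, 0, 4] and rank(T) ≤ 1.
Equivalently every frontal slice T[:,:,k] is c[k] times the rank-1 matrix [2, -3] ∘ [1, 0]. So T has rank 1 (it is nonzero).

Yes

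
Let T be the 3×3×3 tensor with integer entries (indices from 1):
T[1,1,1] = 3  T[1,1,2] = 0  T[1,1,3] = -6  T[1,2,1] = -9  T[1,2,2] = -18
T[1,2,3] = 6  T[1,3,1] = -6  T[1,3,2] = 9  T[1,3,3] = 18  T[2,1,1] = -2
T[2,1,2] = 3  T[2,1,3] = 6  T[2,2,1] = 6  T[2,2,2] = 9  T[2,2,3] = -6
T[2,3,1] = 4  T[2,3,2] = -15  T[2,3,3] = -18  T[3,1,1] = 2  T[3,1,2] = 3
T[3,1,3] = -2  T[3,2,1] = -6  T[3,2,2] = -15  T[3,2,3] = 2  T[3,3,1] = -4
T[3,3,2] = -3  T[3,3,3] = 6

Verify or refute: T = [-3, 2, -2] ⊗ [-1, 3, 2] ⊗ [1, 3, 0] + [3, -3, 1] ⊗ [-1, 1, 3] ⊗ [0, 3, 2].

Yes

Reconstruct entrywise from the claimed factors. For example, T[2,2,3] = -6 and Σₗ aₗ[2]bₗ[2]cₗ[3] = (2)·(3)·(0) + (-3)·(1)·(2) = -6; checking all 27 entries, every one matches. The claim holds.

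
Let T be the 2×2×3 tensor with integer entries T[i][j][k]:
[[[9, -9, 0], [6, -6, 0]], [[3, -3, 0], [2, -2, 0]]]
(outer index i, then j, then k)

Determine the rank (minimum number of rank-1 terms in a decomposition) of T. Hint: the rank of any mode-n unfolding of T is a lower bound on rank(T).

Lower bound: T ≠ 0 (e.g. T[0,0,0] = 9), so rank(T) ≥ 1.
Upper bound: if T = a (x) b (x) c then every fibre of T is a multiple of the corresponding factor, so read the factors off the fibres through the nonzero entry T[0,0,0] = 9.
The mode-1 fibre T[:,0,0] = [9, 3] gives a = [3, 1] (primitive direction); the mode-2 fibre T[0,:,0] = [9, 6] gives b = [3, 2]; then c[k] = T[0,0,k] / (a[0]·b[0]) = [9, -9, 0] / 9 = [1, -1, 0].
Expanding [3, 1] (x) [3, 2] (x) [1, -1, 0] reproduces all 12 entries of T, so T = [3, 1] (x) [3, 2] (x) [1, -1, 0] and rank(T) ≤ 1.
These bounds meet, so rank(T) = 1.
Check entry T[1,1,0] = 2: (1)·(2)·(1) = 2.

1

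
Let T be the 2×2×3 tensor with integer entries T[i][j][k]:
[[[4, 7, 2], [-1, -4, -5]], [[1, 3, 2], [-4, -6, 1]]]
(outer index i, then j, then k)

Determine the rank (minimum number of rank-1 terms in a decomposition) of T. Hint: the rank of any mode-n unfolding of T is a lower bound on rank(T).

Lower bound: the mode-3 unfolding of T (rows indexed by k, columns by (i,j) = (0,0), (0,1), (1,0), (1,1)) is [[4, -1, 1, -4], [7, -4, 3, -6], [2, -5, 2, 1]].
There the 3×3 minor on rows k ∈ {0, 1, 2}, columns (i,j) ∈ {(0,0), (0,1), (1,0)} is det [[4, -1, 1], [7, -4, 3], [2, -5, 2]] = 9 ≠ 0, so this unfolding has rank ≥ 3; CP rank is at least every unfolding rank, so rank(T) ≥ 3. (Flattening ranks never certify an upper bound on CP rank; for that we must actually write T with 3 rank-1 terms.)
Upper bound: T is a sum of 3 rank-1 terms, T = [1, -1] ∘ [1, 2] ∘ [1, 1, -1] + [1, 1] ∘ [1, -1] ∘ [1, 2, -1] + [2, 1] ∘ [1, -1] ∘ [1, 2, 2] (one valid choice — decompositions are not unique — normalised so each a, b is primitive with positive first nonzero entry; check it by expanding all entries), so rank(T) ≤ 3.
These bounds meet, so rank(T) = 3.
Check entry T[1,1,1] = -6: (-1)·(2)·(1) + (1)·(-1)·(2) + (1)·(-1)·(2) = -6.

3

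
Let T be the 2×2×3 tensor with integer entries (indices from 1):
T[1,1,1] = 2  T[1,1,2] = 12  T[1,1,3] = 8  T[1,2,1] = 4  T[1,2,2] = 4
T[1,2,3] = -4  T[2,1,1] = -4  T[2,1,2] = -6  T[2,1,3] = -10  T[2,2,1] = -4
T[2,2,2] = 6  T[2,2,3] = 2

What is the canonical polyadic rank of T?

Lower bound: in the mode-3 unfolding of T (rows indexed by k, columns by (i,j)) the 3×3 minor on rows k ∈ {1, 2, 3}, columns (i,j) ∈ {(1,1), (1,2), (2,1)} is det [[2, 4, -4], [12, 4, -6], [8, -4, -10]] = 480 ≠ 0, so that unfolding has rank ≥ 3 and hence rank(T) ≥ 3 (CP rank is at least every unfolding rank, though it can be larger).
Upper bound: T is a sum of 3 rank-1 terms, T = [0, 1] ⊗ [1, 1] ⊗ [-4, 2, -2] + [1, -1] ⊗ [2, -1] ⊗ [0, 4, 4] + [1, 0] ⊗ [1, 2] ⊗ [2, 4, 0] (written with every a and b primitive with positive leading entry and the scale carried by c; CP decompositions are not unique, and this one is verified by expanding entrywise), so rank(T) ≤ 3.
These bounds meet, so rank(T) = 3.

3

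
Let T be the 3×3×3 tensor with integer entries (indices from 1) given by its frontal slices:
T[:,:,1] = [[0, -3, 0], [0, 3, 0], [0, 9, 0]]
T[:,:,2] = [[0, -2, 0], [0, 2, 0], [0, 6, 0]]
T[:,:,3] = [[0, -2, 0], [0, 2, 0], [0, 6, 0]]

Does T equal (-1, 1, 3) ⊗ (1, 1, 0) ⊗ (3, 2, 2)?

Reconstruct entry (1,1,1) from the claimed factors: Σₗ aₗ[1]bₗ[1]cₗ[1] = (-1)·(1)·(3) = -3, but T[1,1,1] = 0. The claim is false.

No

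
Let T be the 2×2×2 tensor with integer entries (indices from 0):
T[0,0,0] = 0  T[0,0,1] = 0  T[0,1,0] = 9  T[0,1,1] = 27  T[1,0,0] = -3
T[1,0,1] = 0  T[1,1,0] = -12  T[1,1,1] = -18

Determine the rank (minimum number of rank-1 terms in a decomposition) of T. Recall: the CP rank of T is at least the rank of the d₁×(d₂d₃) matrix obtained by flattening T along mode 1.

2

Lower bound: the mode-3 unfolding of T (rows indexed by k, columns by (i,j) = (0,0), (0,1), (1,0), (1,1)) is [[0, 9, -3, -12], [0, 27, 0, -18]].
There the 2×2 minor on rows k ∈ {0, 1}, columns (i,j) ∈ {(0,1), (1,0)} is det [[9, -3], [27, 0]] = 81 ≠ 0, so this unfolding has rank ≥ 2; CP rank is at least every unfolding rank, so rank(T) ≥ 2. (This is only a lower bound: in general the CP rank may exceed every unfolding rank, so we still need to exhibit 2 rank-1 terms summing to T.)
Upper bound — finding two terms. Write S_k = T[:,:,k] for the frontal slices: S₀ = [[0, 9], [-3, -12]], S₁ = [[0, 27], [0, -18]].
If T = a₁ ∘ b₁ ∘ c₁ + a₂ ∘ b₂ ∘ c₂ then each S_k = c₁[k]·a₁b₁ᵀ + c₂[k]·a₂b₂ᵀ. S₀ and S₁ are linearly independent, so a₁b₁ᵀ and a₂b₂ᵀ must span the same plane of matrices: they are the rank-1 matrices of the form x·S₀ + y·S₁.
det(x·S₀ + y·S₁) is 27·x² + 81·xy = 27·(x + 3·y)(x), vanishing at (x:y) = (3:-1) and (0:1).
M₁ = 3·S₀ − S₁ = [[0, 0], [-9, -18]] = (-9)·[0, 1][1, 2]ᵀ and M₂ = S₁ = [[0, 27], [0, -18]] = 9·[3, -2][0, 1]ᵀ, so take a₁ = [0, 1], b₁ = [1, 2], a₂ = [3, -2], b₂ = [0, 1].
Each slice is an integer combination of E₁ = a₁b₁ᵀ and E₂ = a₂b₂ᵀ: S₀ = −3·E₁ + 3·E₂, S₁ = 9·E₂; reading off coefficients, c₁ = [-3, 0] and c₂ = [3, 9].
Hence T = [0, 1] ∘ [1, 2] ∘ [-3, 0] + [3, -2] ∘ [0, 1] ∘ [3, 9], so rank(T) ≤ 2.
These bounds meet, so rank(T) = 2.
Check entry T[1,0,0] = -3: (1)·(1)·(-3) + (-2)·(0)·(3) = -3.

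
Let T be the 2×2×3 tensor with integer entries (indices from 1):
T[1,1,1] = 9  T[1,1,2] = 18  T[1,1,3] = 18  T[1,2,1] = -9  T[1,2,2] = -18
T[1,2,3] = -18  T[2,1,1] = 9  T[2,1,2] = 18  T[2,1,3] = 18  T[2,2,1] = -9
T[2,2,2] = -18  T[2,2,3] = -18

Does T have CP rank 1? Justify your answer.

Yes

If T = a ⊗ b ⊗ c then every fibre of T is a multiple of the corresponding factor, so read the factors off the fibres through the nonzero entry T[1,1,1] = 9.
The mode-1 fibre T[:,1,1] = [9, 9] gives a = [1, 1] (primitive direction); the mode-2 fibre T[1,:,1] = [9, -9] gives b = [1, -1]; then c[k] = T[1,1,k] / (a[1]·b[1]) = [9, 18, 18] / 1 = [9, 18, 18].
Expanding [1, 1] ⊗ [1, -1] ⊗ [9, 18, 18] reproduces all 12 entries of T, so T = [1, 1] ⊗ [1, -1] ⊗ [9, 18, 18] and rank(T) ≤ 1.
Equivalently every frontal slice T[:,:,k] is c[k] times the rank-1 matrix [1, 1] ⊗ [1, -1]. So T has rank 1 (it is nonzero).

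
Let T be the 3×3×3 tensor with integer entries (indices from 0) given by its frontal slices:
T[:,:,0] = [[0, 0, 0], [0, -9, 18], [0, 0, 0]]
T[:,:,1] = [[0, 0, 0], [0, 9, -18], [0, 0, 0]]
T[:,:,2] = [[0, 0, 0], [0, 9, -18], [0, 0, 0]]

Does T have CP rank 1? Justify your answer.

The mode-1 fibre T[:,1,0] = [0, -9, 0] gives a = [0, 1, 0] (primitive direction); the mode-2 fibre T[1,:,0] = [0, -9, 18] gives b = [0, 1, -2]; then c[k] = T[1,1,k] / (a[1]·b[1]) = [-9, 9, 9] / 1 = [-9, 9, 9].
Expanding [0, 1, 0] ⊗ [0, 1, -2] ⊗ [-9, 9, 9] reproduces all 27 entries of T, so T = [0, 1, 0] ⊗ [0, 1, -2] ⊗ [-9, 9, 9] and rank(T) ≤ 1.
Equivalently every frontal slice T[:,:,k] is c[k] times the rank-1 matrix [0, 1, 0] ⊗ [0, 1, -2]. So T has rank 1 (it is nonzero).

Yes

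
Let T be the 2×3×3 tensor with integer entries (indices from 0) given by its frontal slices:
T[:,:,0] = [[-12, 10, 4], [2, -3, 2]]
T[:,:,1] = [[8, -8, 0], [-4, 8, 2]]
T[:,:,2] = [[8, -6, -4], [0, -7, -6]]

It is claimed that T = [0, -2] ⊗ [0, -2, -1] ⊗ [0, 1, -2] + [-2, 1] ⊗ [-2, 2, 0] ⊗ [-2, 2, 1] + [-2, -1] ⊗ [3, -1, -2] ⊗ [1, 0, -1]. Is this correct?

No

Reconstruct entry (0,0,0) from the claimed factors: Σₗ aₗ[0]bₗ[0]cₗ[0] = (0)·(0)·(0) + (-2)·(-2)·(-2) + (-2)·(3)·(1) = -14, but T[0,0,0] = -12. The claim is false.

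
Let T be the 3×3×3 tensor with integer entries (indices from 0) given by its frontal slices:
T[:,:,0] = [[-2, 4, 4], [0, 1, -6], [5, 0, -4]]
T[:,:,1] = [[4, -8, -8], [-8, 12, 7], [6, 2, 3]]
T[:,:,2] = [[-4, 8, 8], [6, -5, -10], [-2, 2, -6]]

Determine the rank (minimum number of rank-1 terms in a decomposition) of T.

Lower bound: the mode-3 unfolding of T (rows indexed by k, columns by (i,j) = (0,0), (0,1), (0,2), (1,0), (1,1), (1,2), (2,0), (2,1), (2,2)) is [[-2, 4, 4, 0, 1, -6, 5, 0, -4], [4, -8, -8, -8, 12, 7, 6, 2, 3], [-4, 8, 8, 6, -5, -10, -2, 2, -6]].
There the 3×3 minor on rows k ∈ {0, 1, 2}, columns (i,j) ∈ {(0,0), (1,0), (1,1)} is det [[-2, 0, 1], [4, -8, 12], [-4, 6, -5]] = 56 ≠ 0, so this unfolding has rank ≥ 3; CP rank is at least every unfolding rank, so rank(T) ≥ 3. (Flattening ranks never certify an upper bound on CP rank; for that we must actually write T with 3 rank-1 terms.)
Upper bound: T is a sum of 3 rank-1 terms, T = [0, 1, -2] ⊗ [2, -1, 0] ⊗ [-1, -2, 1] + [0, 1, 1] ⊗ [0, 2, -1] ⊗ [2, 1, 2] + [2, -2, -1] ⊗ [1, -2, -2] ⊗ [-1, 2, -2] (one valid choice — decompositions are not unique — normalised so each a, b is primitive with positive first nonzero entry; check it by expanding all entries), so rank(T) ≤ 3.
These bounds meet, so rank(T) = 3.

3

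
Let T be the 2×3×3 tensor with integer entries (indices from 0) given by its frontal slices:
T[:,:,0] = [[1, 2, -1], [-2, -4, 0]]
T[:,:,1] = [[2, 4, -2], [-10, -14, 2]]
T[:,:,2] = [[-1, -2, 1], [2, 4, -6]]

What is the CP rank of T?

3

Lower bound: the mode-2 unfolding of T (rows indexed by j, columns by (i,k) = (0,0), (0,1), (0,2), (1,0), (1,1), (1,2)) is [[1, 2, -1, -2, -10, 2], [2, 4, -2, -4, -14, 4], [-1, -2, 1, 0, 2, -6]].
There the 3×3 minor on rows j ∈ {0, 1, 2}, columns (i,k) ∈ {(0,0), (1,0), (1,1)} is det [[1, -2, -10], [2, -4, -14], [-1, 0, 2]] = 12 ≠ 0, so this unfolding has rank ≥ 3; CP rank is at least every unfolding rank, so rank(T) ≥ 3. (Unfolding ranks only ever bound the CP rank from below — rank(T) can be strictly larger than all of them — so the matching upper bound has to come from an explicit 3-term decomposition.)
Upper bound: T is a sum of 3 rank-1 terms, T = (0, 1) ⊗ (1, 1, 0) ⊗ (2, -4, 4) + (0, 1) ⊗ (1, 1, 1) ⊗ (-2, -2, -4) + (1, -2) ⊗ (1, 2, -1) ⊗ (1, 2, -1) (one valid choice — decompositions are not unique — normalised so each a, b is primitive with positive first nonzero entry; check it by expanding all entries), so rank(T) ≤ 3.
These bounds meet, so rank(T) = 3.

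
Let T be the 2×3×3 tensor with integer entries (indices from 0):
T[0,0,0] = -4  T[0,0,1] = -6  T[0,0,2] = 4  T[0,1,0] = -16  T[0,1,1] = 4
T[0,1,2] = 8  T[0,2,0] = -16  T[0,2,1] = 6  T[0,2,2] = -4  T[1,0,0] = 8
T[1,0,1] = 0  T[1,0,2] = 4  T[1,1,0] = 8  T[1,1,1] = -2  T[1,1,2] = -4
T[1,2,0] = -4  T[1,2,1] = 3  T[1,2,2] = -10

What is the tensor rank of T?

Lower bound: in the mode-2 unfolding of T (rows indexed by j, columns by (i,k)) the 3×3 minor on rows j ∈ {0, 1, 2}, columns (i,k) ∈ {(0,0), (0,1), (0,2)} is det [[-4, -6, 4], [-16, 4, 8], [-16, 6, -4]] = 1280 ≠ 0, so that unfolding has rank ≥ 3 and hence rank(T) ≥ 3 (CP rank is at least every unfolding rank, though it can be larger).
Upper bound: T is a sum of 3 rank-1 terms, T = [1, 1] ⊗ [1, 0, -2] ⊗ [4, -2, 4] + [2, -1] ⊗ [0, 2, 1] ⊗ [-2, 2, 2] + [2, -1] ⊗ [2, 2, 1] ⊗ [-2, -1, 0] (one valid choice — decompositions are not unique — normalised so each a, b is primitive with positive first nonzero entry; check it by expanding all entries), so rank(T) ≤ 3.
These bounds meet, so rank(T) = 3.

3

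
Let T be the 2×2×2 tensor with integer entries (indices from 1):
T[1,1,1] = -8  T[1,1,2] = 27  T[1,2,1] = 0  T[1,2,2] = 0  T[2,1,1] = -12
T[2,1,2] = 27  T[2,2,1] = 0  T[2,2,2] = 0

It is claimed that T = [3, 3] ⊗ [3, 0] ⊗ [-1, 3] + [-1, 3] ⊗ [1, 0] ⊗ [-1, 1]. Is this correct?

Reconstruct entry (1,1,2) from the claimed factors: Σₗ aₗ[1]bₗ[1]cₗ[2] = (3)·(3)·(3) + (-1)·(1)·(1) = 26, but T[1,1,2] = 27. The claim is false.

No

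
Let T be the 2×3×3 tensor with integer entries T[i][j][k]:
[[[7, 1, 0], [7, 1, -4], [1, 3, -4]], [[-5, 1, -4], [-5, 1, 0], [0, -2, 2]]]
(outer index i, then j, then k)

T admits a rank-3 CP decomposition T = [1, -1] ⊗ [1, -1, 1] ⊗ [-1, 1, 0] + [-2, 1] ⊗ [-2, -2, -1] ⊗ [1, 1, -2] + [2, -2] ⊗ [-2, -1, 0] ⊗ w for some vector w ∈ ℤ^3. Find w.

Subtract the known terms from T to get the rank-1 residual R = [2, -2] ⊗ [-2, -1, 0] ⊗ w, so R[i,j,k] = a[i]·b[j]·w[k]. Pick indices with nonzero a[0]·b[0] = (2)·(-2) = -4. Only the fibre through (0,0,·) is needed: R[0,0,:] = T[0,0,:] − Σₗ aₗ[0]bₗ[0]cₗ = [7, 1, 0] − (1)·(1)·[-1, 1, 0] − (-2)·(-2)·[1, 1, -2] = [4, -4, 8]. Then w[k] = R[0,0,k] / -4 for each k, giving w = [4, -4, 8] / -4 = [-1, 1, -2].

w = [-1, 1, -2]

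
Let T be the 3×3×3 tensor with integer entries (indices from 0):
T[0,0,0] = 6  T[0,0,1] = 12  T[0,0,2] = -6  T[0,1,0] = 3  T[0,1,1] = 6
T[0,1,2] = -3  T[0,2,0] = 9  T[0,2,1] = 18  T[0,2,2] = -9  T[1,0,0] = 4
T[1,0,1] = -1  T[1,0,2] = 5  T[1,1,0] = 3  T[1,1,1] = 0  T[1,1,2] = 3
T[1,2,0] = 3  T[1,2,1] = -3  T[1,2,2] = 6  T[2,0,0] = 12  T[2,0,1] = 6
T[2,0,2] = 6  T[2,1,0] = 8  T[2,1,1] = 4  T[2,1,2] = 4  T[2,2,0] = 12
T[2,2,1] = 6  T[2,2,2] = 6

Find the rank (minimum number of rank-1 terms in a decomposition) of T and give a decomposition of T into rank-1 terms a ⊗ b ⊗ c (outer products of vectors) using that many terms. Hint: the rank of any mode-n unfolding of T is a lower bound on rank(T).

Lower bound: the mode-3 unfolding of T (rows indexed by k, columns by (i,j) = (0,0), (0,1), (0,2), (1,0), (1,1), (1,2), (2,0), (2,1), (2,2)) is [[6, 3, 9, 4, 3, 3, 12, 8, 12], [12, 6, 18, -1, 0, -3, 6, 4, 6], [-6, -3, -9, 5, 3, 6, 6, 4, 6]].
There the 2×2 minor on rows k ∈ {0, 1}, columns (i,j) ∈ {(0,0), (1,0)} is det [[6, 4], [12, -1]] = -54 ≠ 0, so this unfolding has rank ≥ 2; CP rank is at least every unfolding rank, so rank(T) ≥ 2. (Unfolding ranks only ever bound the CP rank from below — rank(T) can be strictly larger than all of them — so the matching upper bound has to come from an explicit 2-term decomposition.)
Upper bound — finding two terms. Write S_k = T[:,:,k] for the frontal slices: S₀ = [[6, 3, 9], [4, 3, 3], [12, 8, 12]], S₁ = [[12, 6, 18], [-1, 0, -3], [6, 4, 6]], S₂ = [[-6, -3, -9], [5, 3, 6], [6, 4, 6]].
If T = a₁ ⊗ b₁ ⊗ c₁ + a₂ ⊗ b₂ ⊗ c₂ then each S_k = c₁[k]·a₁b₁ᵀ + c₂[k]·a₂b₂ᵀ. S₀ and S₁ are linearly independent, so a₁b₁ᵀ and a₂b₂ᵀ must span the same plane of matrices: they are the rank-1 matrices of the form x·S₀ + y·S₁.
The 2×2 minor of x·S₀ + y·S₁ on rows {0,1}, columns {0,1} is 6·x² + 15·xy + 6·y² = 3·(x + 2·y)(2·x + y), vanishing at (x:y) = (2:-1) and (1:-2).
M₁ = 2·S₀ − S₁ = [[0, 0, 0], [9, 6, 9], [18, 12, 18]] = 3·[0, 1, 2][3, 2, 3]ᵀ and M₂ = S₀ − 2·S₁ = [[-18, -9, -27], [6, 3, 9], [0, 0, 0]] = (-3)·[3, -1, 0][2, 1, 3]ᵀ, so take a₁ = [0, 1, 2], b₁ = [3, 2, 3], a₂ = [3, -1, 0], b₂ = [2, 1, 3].
Each slice is an integer combination of E₁ = a₁b₁ᵀ and E₂ = a₂b₂ᵀ: S₀ = 2·E₁ + E₂, S₁ = E₁ + 2·E₂, S₂ = E₁ − E₂; reading off coefficients, c₁ = [2, 1, 1] and c₂ = [1, 2, -1].
Hence T = [0, 1, 2] ⊗ [3, 2, 3] ⊗ [2, 1, 1] + [3, -1, 0] ⊗ [2, 1, 3] ⊗ [1, 2, -1], so rank(T) ≤ 2.
These bounds meet, so rank(T) = 2.

rank(T) = 2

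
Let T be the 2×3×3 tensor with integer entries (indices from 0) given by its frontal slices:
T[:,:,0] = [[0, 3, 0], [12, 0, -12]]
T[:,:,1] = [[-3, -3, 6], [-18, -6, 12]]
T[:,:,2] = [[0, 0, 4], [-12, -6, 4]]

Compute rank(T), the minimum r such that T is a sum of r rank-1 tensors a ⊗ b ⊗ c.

3

Lower bound: the mode-2 unfolding of T (rows indexed by j, columns by (i,k) = (0,0), (0,1), (0,2), (1,0), (1,1), (1,2)) is [[0, -3, 0, 12, -18, -12], [3, -3, 0, 0, -6, -6], [0, 6, 4, -12, 12, 4]].
There the 3×3 minor on rows j ∈ {0, 1, 2}, columns (i,k) ∈ {(0,0), (0,1), (0,2)} is det [[0, -3, 0], [3, -3, 0], [0, 6, 4]] = 36 ≠ 0, so this unfolding has rank ≥ 3; CP rank is at least every unfolding rank, so rank(T) ≥ 3. (Flattening ranks never certify an upper bound on CP rank; for that we must actually write T with 3 rank-1 terms.)
Upper bound: T is a sum of 3 rank-1 terms, T = [1, -2] ⊗ [1, -1, -2] ⊗ [-2, 1, 0] + [1, -2] ⊗ [2, 1, 0] ⊗ [-1, 2, 2] + [1, 1] ⊗ [2, 1, -2] ⊗ [2, -4, -2] (one valid choice — decompositions are not unique — normalised so each a, b is primitive with positive first nonzero entry; check it by expanding all entries), so rank(T) ≤ 3.
These bounds meet, so rank(T) = 3.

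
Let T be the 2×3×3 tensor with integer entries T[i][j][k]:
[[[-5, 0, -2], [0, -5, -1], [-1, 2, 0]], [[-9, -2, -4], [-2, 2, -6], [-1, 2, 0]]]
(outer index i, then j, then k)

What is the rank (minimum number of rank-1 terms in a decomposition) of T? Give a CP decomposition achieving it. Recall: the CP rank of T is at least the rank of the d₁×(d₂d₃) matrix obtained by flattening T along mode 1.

Lower bound: the mode-3 unfolding of T (rows indexed by k, columns by (i,j) = (0,0), (0,1), (0,2), (1,0), (1,1), (1,2)) is [[-5, 0, -1, -9, -2, -1], [0, -5, 2, -2, 2, 2], [-2, -1, 0, -4, -6, 0]].
There the 3×3 minor on rows k ∈ {0, 1, 2}, columns (i,j) ∈ {(0,0), (0,1), (1,1)} is det [[-5, 0, -2], [0, -5, 2], [-2, -1, -6]] = -140 ≠ 0, so this unfolding has rank ≥ 3; CP rank is at least every unfolding rank, so rank(T) ≥ 3. (Flattening ranks never certify an upper bound on CP rank; for that we must actually write T with 3 rank-1 terms.)
Upper bound: T is a sum of 3 rank-1 terms, T = [0, 1] ⊗ [0, 1, 0] ⊗ [0, 8, -4] + [1, 1] ⊗ [1, -2, 1] ⊗ [-1, 2, 0] + [1, 2] ⊗ [2, 1, 0] ⊗ [-2, -1, -1] (one valid choice — decompositions are not unique — normalised so each a, b is primitive with positive first nonzero entry; check it by expanding all entries), so rank(T) ≤ 3.
These bounds meet, so rank(T) = 3.
Check entry T[0,1,2] = -1: (0)·(1)·(-4) + (1)·(-2)·(0) + (1)·(1)·(-1) = -1.

rank(T) = 3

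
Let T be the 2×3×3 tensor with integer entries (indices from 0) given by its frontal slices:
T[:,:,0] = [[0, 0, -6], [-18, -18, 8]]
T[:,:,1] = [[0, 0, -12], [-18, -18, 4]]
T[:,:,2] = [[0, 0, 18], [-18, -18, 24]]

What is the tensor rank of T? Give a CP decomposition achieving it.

rank(T) = 2

Lower bound: the mode-3 unfolding of T (rows indexed by k, columns by (i,j) = (0,0), (0,1), (0,2), (1,0), (1,1), (1,2)) is [[0, 0, -6, -18, -18, 8], [0, 0, -12, -18, -18, 4], [0, 0, 18, -18, -18, 24]].
There the 2×2 minor on rows k ∈ {0, 1}, columns (i,j) ∈ {(0,2), (1,0)} is det [[-6, -18], [-12, -18]] = -108 ≠ 0, so this unfolding has rank ≥ 2; CP rank is at least every unfolding rank, so rank(T) ≥ 2. (Unfolding ranks only ever bound the CP rank from below — rank(T) can be strictly larger than all of them — so the matching upper bound has to come from an explicit 2-term decomposition.)
Upper bound — finding two terms. Write S_k = T[:,:,k] for the frontal slices: S₀ = [[0, 0, -6], [-18, -18, 8]], S₁ = [[0, 0, -12], [-18, -18, 4]], S₂ = [[0, 0, 18], [-18, -18, 24]].
If T = a₁ ⊗ b₁ ⊗ c₁ + a₂ ⊗ b₂ ⊗ c₂ then each S_k = c₁[k]·a₁b₁ᵀ + c₂[k]·a₂b₂ᵀ. S₀ and S₁ are linearly independent, so a₁b₁ᵀ and a₂b₂ᵀ must span the same plane of matrices: they are the rank-1 matrices of the form x·S₀ + y·S₁.
The 2×2 minor of x·S₀ + y·S₁ on rows {0,1}, columns {0,2} is −108·x² − 324·xy − 216·y² = (-108)·(x + 2·y)(x + y), vanishing at (x:y) = (2:-1) and (1:-1).
M₁ = 2·S₀ − S₁ = [[0, 0, 0], [-18, -18, 12]] = (-6)·[0, 1][3, 3, -2]ᵀ and M₂ = S₀ − S₁ = [[0, 0, 6], [0, 0, 4]] = 2·[3, 2][0, 0, 1]ᵀ, so take a₁ = [0, 1], b₁ = [3, 3, -2], a₂ = [3, 2], b₂ = [0, 0, 1].
Each slice is an integer combination of E₁ = a₁b₁ᵀ and E₂ = a₂b₂ᵀ: S₀ = −6·E₁ − 2·E₂, S₁ = −6·E₁ − 4·E₂, S₂ = −6·E₁ + 6·E₂; reading off coefficients, c₁ = [-6, -6, -6] and c₂ = [-2, -4, 6].
Hence T = [0, 1] ⊗ [3, 3, -2] ⊗ [-6, -6, -6] + [3, 2] ⊗ [0, 0, 1] ⊗ [-2, -4, 6], so rank(T) ≤ 2.
These bounds meet, so rank(T) = 2.
Check entry T[0,2,1] = -12: (0)·(-2)·(-6) + (3)·(1)·(-4) = -12.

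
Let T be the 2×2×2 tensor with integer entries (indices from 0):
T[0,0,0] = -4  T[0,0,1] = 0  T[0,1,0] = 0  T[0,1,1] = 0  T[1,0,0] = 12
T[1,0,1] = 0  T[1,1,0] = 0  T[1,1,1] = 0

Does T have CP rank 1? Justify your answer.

The mode-1 fibre T[:,0,0] = [-4, 12] gives a = (1, -3) (primitive direction); the mode-2 fibre T[0,:,0] = [-4, 0] gives b = (1, 0); then c[k] = T[0,0,k] / (a[0]·b[0]) = [-4, 0] / 1 = (-4, 0).
Expanding (1, -3) (x) (1, 0) (x) (-4, 0) reproduces all 8 entries of T, so T = (1, -3) (x) (1, 0) (x) (-4, 0) and rank(T) ≤ 1.
Equivalently every frontal slice T[:,:,k] is c[k] times the rank-1 matrix (1, -3) (x) (1, 0). So T has rank 1 (it is nonzero).

Yes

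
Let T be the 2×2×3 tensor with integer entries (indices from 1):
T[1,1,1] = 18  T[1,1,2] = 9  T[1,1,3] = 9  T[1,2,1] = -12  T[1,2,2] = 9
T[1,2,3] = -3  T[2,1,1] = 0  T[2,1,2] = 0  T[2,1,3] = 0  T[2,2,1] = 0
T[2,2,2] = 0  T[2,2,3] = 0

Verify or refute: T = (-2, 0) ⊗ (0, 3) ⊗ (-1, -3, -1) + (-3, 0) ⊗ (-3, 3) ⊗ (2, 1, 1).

Yes

Reconstruct entrywise from the claimed factors. For example, T[2,1,1] = 0 and Σₗ aₗ[2]bₗ[1]cₗ[1] = (0)·(0)·(-1) + (0)·(-3)·(2) = 0; checking all 12 entries, every one matches. The claim holds.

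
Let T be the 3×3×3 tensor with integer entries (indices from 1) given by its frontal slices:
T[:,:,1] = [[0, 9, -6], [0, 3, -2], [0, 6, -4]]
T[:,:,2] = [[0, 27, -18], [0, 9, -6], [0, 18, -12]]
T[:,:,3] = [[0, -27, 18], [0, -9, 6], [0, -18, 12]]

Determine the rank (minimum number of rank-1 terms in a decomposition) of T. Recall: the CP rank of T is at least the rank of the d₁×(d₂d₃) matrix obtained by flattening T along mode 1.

1

Lower bound: T ≠ 0 (e.g. T[1,2,1] = 9), so rank(T) ≥ 1.
Upper bound: if T = a (x) b (x) c then every fibre of T is a multiple of the corresponding factor, so read the factors off the fibres through the nonzero entry T[1,2,1] = 9.
The mode-1 fibre T[:,2,1] = [9, 3, 6] gives a = [3, 1, 2] (primitive direction); the mode-2 fibre T[1,:,1] = [0, 9, -6] gives b = [0, 3, -2]; then c[k] = T[1,2,k] / (a[1]·b[2]) = [9, 27, -27] / 9 = [1, 3, -3].
Expanding [3, 1, 2] (x) [0, 3, -2] (x) [1, 3, -3] reproduces all 27 entries of T, so T = [3, 1, 2] (x) [0, 3, -2] (x) [1, 3, -3] and rank(T) ≤ 1.
These bounds meet, so rank(T) = 1.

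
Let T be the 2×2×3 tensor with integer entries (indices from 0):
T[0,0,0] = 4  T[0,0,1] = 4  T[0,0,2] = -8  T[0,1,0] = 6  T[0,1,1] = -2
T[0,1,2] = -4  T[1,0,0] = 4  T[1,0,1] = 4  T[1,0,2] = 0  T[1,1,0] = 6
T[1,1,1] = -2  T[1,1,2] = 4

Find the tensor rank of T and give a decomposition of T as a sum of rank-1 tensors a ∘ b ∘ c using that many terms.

Lower bound: the mode-3 unfolding of T (rows indexed by k, columns by (i,j) = (0,0), (0,1), (1,0), (1,1)) is [[4, 6, 4, 6], [4, -2, 4, -2], [-8, -4, 0, 4]].
There the 3×3 minor on rows k ∈ {0, 1, 2}, columns (i,j) ∈ {(0,0), (0,1), (1,0)} is det [[4, 6, 4], [4, -2, 4], [-8, -4, 0]] = -256 ≠ 0, so this unfolding has rank ≥ 3; CP rank is at least every unfolding rank, so rank(T) ≥ 3. (This is only a lower bound: in general the CP rank may exceed every unfolding rank, so we still need to exhibit 3 rank-1 terms summing to T.)
Upper bound: T is a sum of 3 rank-1 terms, T = [0, 1] ∘ [1, 1] ∘ [0, 0, 8] + [1, 1] ∘ [0, 1] ∘ [4, -4, 0] + [1, 1] ∘ [2, 1] ∘ [2, 2, -4] (one valid choice — decompositions are not unique — normalised so each a, b is primitive with positive first nonzero entry; check it by expanding all entries), so rank(T) ≤ 3.
These bounds meet, so rank(T) = 3.

rank(T) = 3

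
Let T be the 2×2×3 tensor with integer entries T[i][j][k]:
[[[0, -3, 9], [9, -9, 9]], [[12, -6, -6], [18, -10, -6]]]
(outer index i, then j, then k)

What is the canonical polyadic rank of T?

2

Lower bound: the mode-1 unfolding of T (rows indexed by i, columns by (j,k) = (0,0), (0,1), (0,2), (1,0), (1,1), (1,2)) is [[0, -3, 9, 9, -9, 9], [12, -6, -6, 18, -10, -6]].
There the 2×2 minor on rows i ∈ {0, 1}, columns (j,k) ∈ {(0,0), (0,1)} is det [[0, -3], [12, -6]] = 36 ≠ 0, so this unfolding has rank ≥ 2; CP rank is at least every unfolding rank, so rank(T) ≥ 2. (This is only a lower bound: in general the CP rank may exceed every unfolding rank, so we still need to exhibit 2 rank-1 terms summing to T.)
Upper bound — finding two terms. Write S_k = T[:,:,k] for the frontal slices: S₀ = [[0, 9], [12, 18]], S₁ = [[-3, -9], [-6, -10]], S₂ = [[9, 9], [-6, -6]].
If T = a₁ (x) b₁ (x) c₁ + a₂ (x) b₂ (x) c₂ then each S_k = c₁[k]·a₁b₁ᵀ + c₂[k]·a₂b₂ᵀ. S₀ and S₁ are linearly independent, so a₁b₁ᵀ and a₂b₂ᵀ must span the same plane of matrices: they are the rank-1 matrices of the form x·S₀ + y·S₁.
det(x·S₀ + y·S₁) is −108·x² + 108·xy − 24·y² = (-12)·(3·x − 2·y)(3·x − y), vanishing at (x:y) = (2:3) and (1:3).
M₁ = 2·S₀ + 3·S₁ = [[-9, -9], [6, 6]] = (-3)·[3, -2][1, 1]ᵀ and M₂ = S₀ + 3·S₁ = [[-9, -18], [-6, -12]] = (-3)·[3, 2][1, 2]ᵀ, so take a₁ = [3, -2], b₁ = [1, 1], a₂ = [3, 2], b₂ = [1, 2].
Each slice is an integer combination of E₁ = a₁b₁ᵀ and E₂ = a₂b₂ᵀ: S₀ = −3·E₁ + 3·E₂, S₁ = E₁ − 2·E₂, S₂ = 3·E₁; reading off coefficients, c₁ = [-3, 1, 3] and c₂ = [3, -2, 0].
Hence T = [3, -2] (x) [1, 1] (x) [-3, 1, 3] + [3, 2] (x) [1, 2] (x) [3, -2, 0], so rank(T) ≤ 2.
These bounds meet, so rank(T) = 2.
Check entry T[1,0,0] = 12: (-2)·(1)·(-3) + (2)·(1)·(3) = 12.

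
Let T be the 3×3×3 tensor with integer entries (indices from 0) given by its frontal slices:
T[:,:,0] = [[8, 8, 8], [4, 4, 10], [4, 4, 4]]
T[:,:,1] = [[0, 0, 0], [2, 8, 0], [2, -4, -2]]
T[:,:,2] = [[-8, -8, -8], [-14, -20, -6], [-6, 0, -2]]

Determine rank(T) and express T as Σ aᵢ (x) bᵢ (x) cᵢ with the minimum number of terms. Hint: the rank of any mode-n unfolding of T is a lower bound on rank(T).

rank(T) = 3

Lower bound: the mode-2 unfolding of T (rows indexed by j, columns by (i,k) = (0,0), (0,1), (0,2), (1,0), (1,1), (1,2), (2,0), (2,1), (2,2)) is [[8, 0, -8, 4, 2, -14, 4, 2, -6], [8, 0, -8, 4, 8, -20, 4, -4, 0], [8, 0, -8, 10, 0, -6, 4, -2, -2]].
There the 3×3 minor on rows j ∈ {0, 1, 2}, columns (i,k) ∈ {(0,0), (1,0), (1,1)} is det [[8, 4, 2], [8, 4, 8], [8, 10, 0]] = -288 ≠ 0, so this unfolding has rank ≥ 3; CP rank is at least every unfolding rank, so rank(T) ≥ 3. (This is only a lower bound: in general the CP rank may exceed every unfolding rank, so we still need to exhibit 3 rank-1 terms summing to T.)
Upper bound: T is a sum of 3 rank-1 terms, T = [0, 1, -1] (x) [1, -2, -1] (x) [0, -2, 2] + [0, 1, 0] (x) [2, 2, -1] (x) [-2, 2, -4] + [2, 2, 1] (x) [1, 1, 1] (x) [4, 0, -4] (one valid choice — decompositions are not unique — normalised so each a, b is primitive with positive first nonzero entry; check it by expanding all entries), so rank(T) ≤ 3.
These bounds meet, so rank(T) = 3.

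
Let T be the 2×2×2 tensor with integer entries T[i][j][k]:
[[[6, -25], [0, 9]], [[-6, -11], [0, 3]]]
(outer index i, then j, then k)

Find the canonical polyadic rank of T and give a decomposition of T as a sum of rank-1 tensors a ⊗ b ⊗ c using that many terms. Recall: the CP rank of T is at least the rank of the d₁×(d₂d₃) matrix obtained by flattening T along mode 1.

Lower bound: the mode-2 unfolding of T (rows indexed by j, columns by (i,k) = (0,0), (0,1), (1,0), (1,1)) is [[6, -25, -6, -11], [0, 9, 0, 3]].
There the 2×2 minor on rows j ∈ {0, 1}, columns (i,k) ∈ {(0,0), (0,1)} is det [[6, -25], [0, 9]] = 54 ≠ 0, so this unfolding has rank ≥ 2; CP rank is at least every unfolding rank, so rank(T) ≥ 2. (Flattening ranks never certify an upper bound on CP rank; for that we must actually write T with 2 rank-1 terms.)
Upper bound — finding two terms. Write S_k = T[:,:,k] for the frontal slices: S₀ = [[6, 0], [-6, 0]], S₁ = [[-25, 9], [-11, 3]].
If T = a₁ ⊗ b₁ ⊗ c₁ + a₂ ⊗ b₂ ⊗ c₂ then each S_k = c₁[k]·a₁b₁ᵀ + c₂[k]·a₂b₂ᵀ. S₀ and S₁ are linearly independent, so a₁b₁ᵀ and a₂b₂ᵀ must span the same plane of matrices: they are the rank-1 matrices of the form x·S₀ + y·S₁.
det(x·S₀ + y·S₁) is 72·xy + 24·y² = 24·(y)(3·x + y), vanishing at (x:y) = (1:0) and (1:-3).
M₁ = S₀ = [[6, 0], [-6, 0]] = 6·(1, -1)(1, 0)ᵀ and M₂ = S₀ − 3·S₁ = [[81, -27], [27, -9]] = 9·(3, 1)(3, -1)ᵀ, so take a₁ = (1, -1), b₁ = (1, 0), a₂ = (3, 1), b₂ = (3, -1).
Each slice is an integer combination of E₁ = a₁b₁ᵀ and E₂ = a₂b₂ᵀ: S₀ = 6·E₁, S₁ = 2·E₁ − 3·E₂; reading off coefficients, c₁ = (6, 2) and c₂ = (0, -3).
Hence T = (1, -1) ⊗ (1, 0) ⊗ (6, 2) + (3, 1) ⊗ (3, -1) ⊗ (0, -3), so rank(T) ≤ 2.
These bounds meet, so rank(T) = 2.
Check entry T[0,0,1] = -25: (1)·(1)·(2) + (3)·(3)·(-3) = -25.

rank(T) = 2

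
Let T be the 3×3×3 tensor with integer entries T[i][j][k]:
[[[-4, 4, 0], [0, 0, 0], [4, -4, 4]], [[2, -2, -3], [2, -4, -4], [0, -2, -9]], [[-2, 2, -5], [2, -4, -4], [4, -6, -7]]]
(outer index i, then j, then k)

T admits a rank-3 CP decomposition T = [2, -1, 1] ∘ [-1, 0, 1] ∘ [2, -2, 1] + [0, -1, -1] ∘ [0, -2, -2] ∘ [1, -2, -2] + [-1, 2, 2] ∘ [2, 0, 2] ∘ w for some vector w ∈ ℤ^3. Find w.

Subtract the known terms from T to get the rank-1 residual R = [-1, 2, 2] ∘ [2, 0, 2] ∘ w, so R[i,j,k] = a[i]·b[j]·w[k]. Pick indices with nonzero a[0]·b[0] = (-1)·(2) = -2. Only the fibre through (0,0,·) is needed: R[0,0,:] = T[0,0,:] − Σₗ aₗ[0]bₗ[0]cₗ = [-4, 4, 0] − (2)·(-1)·[2, -2, 1] − (0)·(0)·[1, -2, -2] = [0, 0, 2]. Then w[k] = R[0,0,k] / -2 for each k, giving w = [0, 0, 2] / -2 = [0, 0, -1].

w = [0, 0, -1]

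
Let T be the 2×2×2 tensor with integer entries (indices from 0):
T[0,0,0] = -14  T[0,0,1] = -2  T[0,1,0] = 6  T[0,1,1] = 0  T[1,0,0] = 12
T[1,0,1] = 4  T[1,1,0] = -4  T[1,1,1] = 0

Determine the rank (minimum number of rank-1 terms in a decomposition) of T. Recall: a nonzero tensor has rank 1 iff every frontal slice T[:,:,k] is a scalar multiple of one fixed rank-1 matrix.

2

Lower bound: the mode-2 unfolding of T (rows indexed by j, columns by (i,k) = (0,0), (0,1), (1,0), (1,1)) is [[-14, -2, 12, 4], [6, 0, -4, 0]].
There the 2×2 minor on rows j ∈ {0, 1}, columns (i,k) ∈ {(0,0), (0,1)} is det [[-14, -2], [6, 0]] = 12 ≠ 0, so this unfolding has rank ≥ 2; CP rank is at least every unfolding rank, so rank(T) ≥ 2. (Flattening ranks never certify an upper bound on CP rank; for that we must actually write T with 2 rank-1 terms.)
Upper bound — finding two terms. Write S_k = T[:,:,k] for the frontal slices: S₀ = [[-14, 6], [12, -4]], S₁ = [[-2, 0], [4, 0]].
If T = a₁ ⊗ b₁ ⊗ c₁ + a₂ ⊗ b₂ ⊗ c₂ then each S_k = c₁[k]·a₁b₁ᵀ + c₂[k]·a₂b₂ᵀ. S₀ and S₁ are linearly independent, so a₁b₁ᵀ and a₂b₂ᵀ must span the same plane of matrices: they are the rank-1 matrices of the form x·S₀ + y·S₁.
det(x·S₀ + y·S₁) is −16·x² − 16·xy = (-16)·(x + y)(x), vanishing at (x:y) = (1:-1) and (0:1).
M₁ = S₀ − S₁ = [[-12, 6], [8, -4]] = (-2)·[3, -2][2, -1]ᵀ and M₂ = S₁ = [[-2, 0], [4, 0]] = (-2)·[1, -2][1, 0]ᵀ, so take a₁ = [3, -2], b₁ = [2, -1], a₂ = [1, -2], b₂ = [1, 0].
Each slice is an integer combination of E₁ = a₁b₁ᵀ and E₂ = a₂b₂ᵀ: S₀ = −2·E₁ − 2·E₂, S₁ = −2·E₂; reading off coefficients, c₁ = [-2, 0] and c₂ = [-2, -2].
Hence T = [3, -2] ⊗ [2, -1] ⊗ [-2, 0] + [1, -2] ⊗ [1, 0] ⊗ [-2, -2], so rank(T) ≤ 2.
These bounds meet, so rank(T) = 2.
Check entry T[1,1,0] = -4: (-2)·(-1)·(-2) + (-2)·(0)·(-2) = -4.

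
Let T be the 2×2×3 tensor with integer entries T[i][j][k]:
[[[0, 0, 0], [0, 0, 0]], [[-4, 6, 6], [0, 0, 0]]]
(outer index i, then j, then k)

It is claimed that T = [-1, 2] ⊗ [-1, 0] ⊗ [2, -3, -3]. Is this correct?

Reconstruct entry (0,0,0) from the claimed factors: Σₗ aₗ[0]bₗ[0]cₗ[0] = (-1)·(-1)·(2) = 2, but T[0,0,0] = 0. The claim is false.

No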